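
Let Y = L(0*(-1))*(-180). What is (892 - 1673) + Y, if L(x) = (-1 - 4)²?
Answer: -5281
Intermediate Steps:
L(x) = 25 (L(x) = (-5)² = 25)
Y = -4500 (Y = 25*(-180) = -4500)
(892 - 1673) + Y = (892 - 1673) - 4500 = -781 - 4500 = -5281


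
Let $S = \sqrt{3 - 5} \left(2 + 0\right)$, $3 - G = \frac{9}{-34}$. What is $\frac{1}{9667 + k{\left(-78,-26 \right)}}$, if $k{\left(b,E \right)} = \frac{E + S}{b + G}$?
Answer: $\frac{20806327157}{201142003037203} + \frac{57596 i \sqrt{2}}{201142003037203} \approx 0.00010344 + 4.0495 \cdot 10^{-10} i$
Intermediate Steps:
$G = \frac{111}{34}$ ($G = 3 - \frac{9}{-34} = 3 - 9 \left(- \frac{1}{34}\right) = 3 - - \frac{9}{34} = 3 + \frac{9}{34} = \frac{111}{34} \approx 3.2647$)
$S = 2 i \sqrt{2}$ ($S = \sqrt{-2} \cdot 2 = i \sqrt{2} \cdot 2 = 2 i \sqrt{2} \approx 2.8284 i$)
$k{\left(b,E \right)} = \frac{E + 2 i \sqrt{2}}{\frac{111}{34} + b}$ ($k{\left(b,E \right)} = \frac{E + 2 i \sqrt{2}}{b + \frac{111}{34}} = \frac{E + 2 i \sqrt{2}}{\frac{111}{34} + b}$)
$\frac{1}{9667 + k{\left(-78,-26 \right)}} = \frac{1}{9667 + \frac{34 \left(-26 + 2 i \sqrt{2}\right)}{111 + 34 \left(-78\right)}} = \frac{1}{9667 + \frac{34 \left(-26 + 2 i \sqrt{2}\right)}{111 - 2652}} = \frac{1}{9667 + \frac{34 \left(-26 + 2 i \sqrt{2}\right)}{-2541}} = \frac{1}{9667 + 34 \left(- \frac{1}{2541}\right) \left(-26 + 2 i \sqrt{2}\right)} = \frac{1}{9667 + \left(\frac{884}{2541} - \frac{68 i \sqrt{2}}{2541}\right)} = \frac{1}{\frac{24564731}{2541} - \frac{68 i \sqrt{2}}{2541}}$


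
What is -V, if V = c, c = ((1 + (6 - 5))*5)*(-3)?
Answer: 30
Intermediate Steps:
c = -30 (c = ((1 + 1)*5)*(-3) = (2*5)*(-3) = 10*(-3) = -30)
V = -30
-V = -1*(-30) = 30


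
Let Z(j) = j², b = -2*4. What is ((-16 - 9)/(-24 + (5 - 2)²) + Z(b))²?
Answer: 38809/9 ≈ 4312.1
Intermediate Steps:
b = -8
((-16 - 9)/(-24 + (5 - 2)²) + Z(b))² = ((-16 - 9)/(-24 + (5 - 2)²) + (-8)²)² = (-25/(-24 + 3²) + 64)² = (-25/(-24 + 9) + 64)² = (-25/(-15) + 64)² = (-25*(-1/15) + 64)² = (5/3 + 64)² = (197/3)² = 38809/9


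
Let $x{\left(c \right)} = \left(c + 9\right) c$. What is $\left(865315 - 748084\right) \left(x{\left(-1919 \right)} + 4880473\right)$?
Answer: $1001828342253$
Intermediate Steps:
$x{\left(c \right)} = c \left(9 + c\right)$ ($x{\left(c \right)} = \left(9 + c\right) c = c \left(9 + c\right)$)
$\left(865315 - 748084\right) \left(x{\left(-1919 \right)} + 4880473\right) = \left(865315 - 748084\right) \left(- 1919 \left(9 - 1919\right) + 4880473\right) = 117231 \left(\left(-1919\right) \left(-1910\right) + 4880473\right) = 117231 \left(3665290 + 4880473\right) = 117231 \cdot 8545763 = 1001828342253$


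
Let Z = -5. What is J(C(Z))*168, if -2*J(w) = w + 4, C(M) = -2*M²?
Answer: 3864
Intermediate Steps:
J(w) = -2 - w/2 (J(w) = -(w + 4)/2 = -(4 + w)/2 = -2 - w/2)
J(C(Z))*168 = (-2 - (-1)*(-5)²)*168 = (-2 - (-1)*25)*168 = (-2 - ½*(-50))*168 = (-2 + 25)*168 = 23*168 = 3864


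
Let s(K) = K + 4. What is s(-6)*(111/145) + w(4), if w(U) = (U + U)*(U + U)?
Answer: 9058/145 ≈ 62.469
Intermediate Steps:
s(K) = 4 + K
w(U) = 4*U² (w(U) = (2*U)*(2*U) = 4*U²)
s(-6)*(111/145) + w(4) = (4 - 6)*(111/145) + 4*4² = -222/145 + 4*16 = -2*111/145 + 64 = -222/145 + 64 = 9058/145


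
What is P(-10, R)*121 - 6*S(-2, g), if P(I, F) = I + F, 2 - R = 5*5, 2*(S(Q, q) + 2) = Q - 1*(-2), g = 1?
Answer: -3981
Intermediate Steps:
S(Q, q) = -1 + Q/2 (S(Q, q) = -2 + (Q - 1*(-2))/2 = -2 + (Q + 2)/2 = -2 + (2 + Q)/2 = -2 + (1 + Q/2) = -1 + Q/2)
R = -23 (R = 2 - 5*5 = 2 - 1*25 = 2 - 25 = -23)
P(I, F) = F + I
P(-10, R)*121 - 6*S(-2, g) = (-23 - 10)*121 - 6*(-1 + (½)*(-2)) = -33*121 - 6*(-1 - 1) = -3993 - 6*(-2) = -3993 + 12 = -3981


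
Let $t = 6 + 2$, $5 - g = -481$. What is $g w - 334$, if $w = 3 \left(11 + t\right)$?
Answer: $27368$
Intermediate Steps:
$g = 486$ ($g = 5 - -481 = 5 + 481 = 486$)
$t = 8$
$w = 57$ ($w = 3 \left(11 + 8\right) = 3 \cdot 19 = 57$)
$g w - 334 = 486 \cdot 57 - 334 = 27702 - 334 = 27368$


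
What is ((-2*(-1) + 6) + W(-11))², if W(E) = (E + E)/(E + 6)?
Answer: 3844/25 ≈ 153.76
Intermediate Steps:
W(E) = 2*E/(6 + E) (W(E) = (2*E)/(6 + E) = 2*E/(6 + E))
((-2*(-1) + 6) + W(-11))² = ((-2*(-1) + 6) + 2*(-11)/(6 - 11))² = ((2 + 6) + 2*(-11)/(-5))² = (8 + 2*(-11)*(-⅕))² = (8 + 22/5)² = (62/5)² = 3844/25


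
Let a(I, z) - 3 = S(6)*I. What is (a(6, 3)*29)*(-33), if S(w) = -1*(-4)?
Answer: -25839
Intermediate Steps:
S(w) = 4
a(I, z) = 3 + 4*I
(a(6, 3)*29)*(-33) = ((3 + 4*6)*29)*(-33) = ((3 + 24)*29)*(-33) = (27*29)*(-33) = 783*(-33) = -25839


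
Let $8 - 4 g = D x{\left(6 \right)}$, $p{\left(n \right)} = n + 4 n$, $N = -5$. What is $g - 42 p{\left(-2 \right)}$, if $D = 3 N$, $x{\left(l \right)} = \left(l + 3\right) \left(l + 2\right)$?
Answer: $692$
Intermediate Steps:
$x{\left(l \right)} = \left(2 + l\right) \left(3 + l\right)$ ($x{\left(l \right)} = \left(3 + l\right) \left(2 + l\right) = \left(2 + l\right) \left(3 + l\right)$)
$D = -15$ ($D = 3 \left(-5\right) = -15$)
$p{\left(n \right)} = 5 n$
$g = 272$ ($g = 2 - \frac{\left(-15\right) \left(6 + 6^{2} + 5 \cdot 6\right)}{4} = 2 - \frac{\left(-15\right) \left(6 + 36 + 30\right)}{4} = 2 - \frac{\left(-15\right) 72}{4} = 2 - -270 = 2 + 270 = 272$)
$g - 42 p{\left(-2 \right)} = 272 - 42 \cdot 5 \left(-2\right) = 272 - -420 = 272 + 420 = 692$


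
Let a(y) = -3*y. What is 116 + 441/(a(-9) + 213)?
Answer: 9427/80 ≈ 117.84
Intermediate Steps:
116 + 441/(a(-9) + 213) = 116 + 441/(-3*(-9) + 213) = 116 + 441/(27 + 213) = 116 + 441/240 = 116 + (1/240)*441 = 116 + 147/80 = 9427/80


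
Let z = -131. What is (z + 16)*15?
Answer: -1725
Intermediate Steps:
(z + 16)*15 = (-131 + 16)*15 = -115*15 = -1725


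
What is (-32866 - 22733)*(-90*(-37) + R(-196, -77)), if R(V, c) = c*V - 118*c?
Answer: -1529417292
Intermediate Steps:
R(V, c) = -118*c + V*c (R(V, c) = V*c - 118*c = -118*c + V*c)
(-32866 - 22733)*(-90*(-37) + R(-196, -77)) = (-32866 - 22733)*(-90*(-37) - 77*(-118 - 196)) = -55599*(3330 - 77*(-314)) = -55599*(3330 + 24178) = -55599*27508 = -1529417292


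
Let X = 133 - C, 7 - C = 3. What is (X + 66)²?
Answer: 38025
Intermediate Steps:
C = 4 (C = 7 - 1*3 = 7 - 3 = 4)
X = 129 (X = 133 - 1*4 = 133 - 4 = 129)
(X + 66)² = (129 + 66)² = 195² = 38025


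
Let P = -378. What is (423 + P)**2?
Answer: 2025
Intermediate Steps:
(423 + P)**2 = (423 - 378)**2 = 45**2 = 2025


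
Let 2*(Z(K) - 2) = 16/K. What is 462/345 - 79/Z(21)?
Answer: -36617/1150 ≈ -31.841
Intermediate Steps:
Z(K) = 2 + 8/K (Z(K) = 2 + (16/K)/2 = 2 + 8/K)
462/345 - 79/Z(21) = 462/345 - 79/(2 + 8/21) = 462*(1/345) - 79/(2 + 8*(1/21)) = 154/115 - 79/(2 + 8/21) = 154/115 - 79/50/21 = 154/115 - 79*21/50 = 154/115 - 1659/50 = -36617/1150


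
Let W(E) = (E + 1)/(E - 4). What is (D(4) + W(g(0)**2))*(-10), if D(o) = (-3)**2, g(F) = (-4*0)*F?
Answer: -175/2 ≈ -87.500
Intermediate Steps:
g(F) = 0 (g(F) = 0*F = 0)
D(o) = 9
W(E) = (1 + E)/(-4 + E)
(D(4) + W(g(0)**2))*(-10) = (9 + (1 + 0**2)/(-4 + 0**2))*(-10) = (9 + (1 + 0)/(-4 + 0))*(-10) = (9 + 1/(-4))*(-10) = (9 - 1/4*1)*(-10) = (9 - 1/4)*(-10) = (35/4)*(-10) = -175/2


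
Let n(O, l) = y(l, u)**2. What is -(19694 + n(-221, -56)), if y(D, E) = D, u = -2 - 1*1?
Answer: -22830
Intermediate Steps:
u = -3 (u = -2 - 1 = -3)
n(O, l) = l**2
-(19694 + n(-221, -56)) = -(19694 + (-56)**2) = -(19694 + 3136) = -1*22830 = -22830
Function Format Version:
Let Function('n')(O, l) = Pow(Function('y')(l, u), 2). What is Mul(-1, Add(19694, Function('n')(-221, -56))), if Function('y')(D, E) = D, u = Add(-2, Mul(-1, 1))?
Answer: -22830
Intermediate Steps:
u = -3 (u = Add(-2, -1) = -3)
Function('n')(O, l) = Pow(l, 2)
Mul(-1, Add(19694, Function('n')(-221, -56))) = Mul(-1, Add(19694, Pow(-56, 2))) = Mul(-1, Add(19694, 3136)) = Mul(-1, 22830) = -22830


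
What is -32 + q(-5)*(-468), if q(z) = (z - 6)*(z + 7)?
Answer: 10264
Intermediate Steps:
q(z) = (-6 + z)*(7 + z)
-32 + q(-5)*(-468) = -32 + (-42 - 5 + (-5)**2)*(-468) = -32 + (-42 - 5 + 25)*(-468) = -32 - 22*(-468) = -32 + 10296 = 10264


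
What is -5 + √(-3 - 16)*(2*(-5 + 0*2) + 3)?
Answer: -5 - 7*I*√19 ≈ -5.0 - 30.512*I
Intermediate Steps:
-5 + √(-3 - 16)*(2*(-5 + 0*2) + 3) = -5 + √(-19)*(2*(-5 + 0) + 3) = -5 + (I*√19)*(2*(-5) + 3) = -5 + (I*√19)*(-10 + 3) = -5 + (I*√19)*(-7) = -5 - 7*I*√19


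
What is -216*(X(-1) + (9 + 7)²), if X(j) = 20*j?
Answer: -50976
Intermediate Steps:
-216*(X(-1) + (9 + 7)²) = -216*(20*(-1) + (9 + 7)²) = -216*(-20 + 16²) = -216*(-20 + 256) = -216*236 = -50976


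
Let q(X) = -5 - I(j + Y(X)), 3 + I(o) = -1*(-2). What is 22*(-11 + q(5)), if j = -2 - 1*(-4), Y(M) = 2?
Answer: -330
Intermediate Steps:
j = 2 (j = -2 + 4 = 2)
I(o) = -1 (I(o) = -3 - 1*(-2) = -3 + 2 = -1)
q(X) = -4 (q(X) = -5 - 1*(-1) = -5 + 1 = -4)
22*(-11 + q(5)) = 22*(-11 - 4) = 22*(-15) = -330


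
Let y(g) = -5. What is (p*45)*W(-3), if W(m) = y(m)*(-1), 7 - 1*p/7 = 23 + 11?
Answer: -42525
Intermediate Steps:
p = -189 (p = 49 - 7*(23 + 11) = 49 - 7*34 = 49 - 238 = -189)
W(m) = 5 (W(m) = -5*(-1) = 5)
(p*45)*W(-3) = -189*45*5 = -8505*5 = -42525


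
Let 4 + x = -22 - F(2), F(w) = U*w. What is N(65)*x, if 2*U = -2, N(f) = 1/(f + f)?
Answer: -12/65 ≈ -0.18462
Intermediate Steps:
N(f) = 1/(2*f)
U = -1 (U = (½)*(-2) = -1)
F(w) = -w
x = -24 (x = -4 + (-22 - (-1)*2) = -4 + (-22 - 1*(-2)) = -4 + (-22 + 2) = -4 - 20 = -24)
N(65)*x = ((½)/65)*(-24) = ((½)*(1/65))*(-24) = (1/130)*(-24) = -12/65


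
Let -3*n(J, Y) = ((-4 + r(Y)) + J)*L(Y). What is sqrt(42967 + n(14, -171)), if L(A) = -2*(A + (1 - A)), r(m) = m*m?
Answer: sqrt(562209)/3 ≈ 249.94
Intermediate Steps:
r(m) = m**2
L(A) = -2 (L(A) = -2*1 = -2)
n(J, Y) = -8/3 + 2*J/3 + 2*Y**2/3 (n(J, Y) = -((-4 + Y**2) + J)*(-2)/3 = -(-4 + J + Y**2)*(-2)/3 = -(8 - 2*J - 2*Y**2)/3 = -8/3 + 2*J/3 + 2*Y**2/3)
sqrt(42967 + n(14, -171)) = sqrt(42967 + (-8/3 + (2/3)*14 + (2/3)*(-171)**2)) = sqrt(42967 + (-8/3 + 28/3 + (2/3)*29241)) = sqrt(42967 + (-8/3 + 28/3 + 19494)) = sqrt(42967 + 58502/3) = sqrt(187403/3) = sqrt(562209)/3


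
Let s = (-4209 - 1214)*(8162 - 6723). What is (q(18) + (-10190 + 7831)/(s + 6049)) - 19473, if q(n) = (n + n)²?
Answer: -141737845337/7797648 ≈ -18177.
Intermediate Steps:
s = -7803697 (s = -5423*1439 = -7803697)
q(n) = 4*n² (q(n) = (2*n)² = 4*n²)
(q(18) + (-10190 + 7831)/(s + 6049)) - 19473 = (4*18² + (-10190 + 7831)/(-7803697 + 6049)) - 19473 = (4*324 - 2359/(-7797648)) - 19473 = (1296 - 2359*(-1/7797648)) - 19473 = (1296 + 2359/7797648) - 19473 = 10105754167/7797648 - 19473 = -141737845337/7797648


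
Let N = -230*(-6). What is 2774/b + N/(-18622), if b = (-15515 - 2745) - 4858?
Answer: -20890067/107625849 ≈ -0.19410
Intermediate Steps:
b = -23118 (b = -18260 - 4858 = -23118)
N = 1380
2774/b + N/(-18622) = 2774/(-23118) + 1380/(-18622) = 2774*(-1/23118) + 1380*(-1/18622) = -1387/11559 - 690/9311 = -20890067/107625849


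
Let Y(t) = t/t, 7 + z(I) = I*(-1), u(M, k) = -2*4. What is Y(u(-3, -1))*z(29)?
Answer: -36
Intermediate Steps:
u(M, k) = -8
z(I) = -7 - I (z(I) = -7 + I*(-1) = -7 - I)
Y(t) = 1
Y(u(-3, -1))*z(29) = 1*(-7 - 1*29) = 1*(-7 - 29) = 1*(-36) = -36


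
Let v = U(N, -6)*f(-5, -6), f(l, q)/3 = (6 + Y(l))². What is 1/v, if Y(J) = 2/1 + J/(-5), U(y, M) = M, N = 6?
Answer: -1/1458 ≈ -0.00068587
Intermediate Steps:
Y(J) = 2 - J/5 (Y(J) = 2*1 + J*(-⅕) = 2 - J/5)
f(l, q) = 3*(8 - l/5)² (f(l, q) = 3*(6 + (2 - l/5))² = 3*(8 - l/5)²)
v = -1458 (v = -18*(-40 - 5)²/25 = -18*(-45)²/25 = -18*2025/25 = -6*243 = -1458)
1/v = 1/(-1458) = -1/1458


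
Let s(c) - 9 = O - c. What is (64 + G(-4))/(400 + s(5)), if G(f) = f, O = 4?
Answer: 5/34 ≈ 0.14706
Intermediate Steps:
s(c) = 13 - c (s(c) = 9 + (4 - c) = 13 - c)
(64 + G(-4))/(400 + s(5)) = (64 - 4)/(400 + (13 - 1*5)) = 60/(400 + (13 - 5)) = 60/(400 + 8) = 60/408 = 60*(1/408) = 5/34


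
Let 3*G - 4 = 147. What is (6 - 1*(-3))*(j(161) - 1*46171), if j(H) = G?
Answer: -415086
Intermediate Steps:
G = 151/3 (G = 4/3 + (⅓)*147 = 4/3 + 49 = 151/3 ≈ 50.333)
j(H) = 151/3
(6 - 1*(-3))*(j(161) - 1*46171) = (6 - 1*(-3))*(151/3 - 1*46171) = (6 + 3)*(151/3 - 46171) = 9*(-138362/3) = -415086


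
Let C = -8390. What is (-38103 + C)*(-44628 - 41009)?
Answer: 3981521041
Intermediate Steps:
(-38103 + C)*(-44628 - 41009) = (-38103 - 8390)*(-44628 - 41009) = -46493*(-85637) = 3981521041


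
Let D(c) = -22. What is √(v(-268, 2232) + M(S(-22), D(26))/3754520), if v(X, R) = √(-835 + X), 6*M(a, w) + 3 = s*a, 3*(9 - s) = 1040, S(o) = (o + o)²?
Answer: √(-920409783755 + 31716945968400*I*√1103)/5631780 ≈ 4.0732 + 4.0768*I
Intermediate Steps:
S(o) = 4*o² (S(o) = (2*o)² = 4*o²)
s = -1013/3 (s = 9 - ⅓*1040 = 9 - 1040/3 = -1013/3 ≈ -337.67)
M(a, w) = -½ - 1013*a/18 (M(a, w) = -½ + (-1013*a/3)/6 = -½ - 1013*a/18)
√(v(-268, 2232) + M(S(-22), D(26))/3754520) = √(√(-835 - 268) + (-½ - 2026*(-22)²/9)/3754520) = √(√(-1103) + (-½ - 2026*484/9)*(1/3754520)) = √(I*√1103 + (-½ - 1013/18*1936)*(1/3754520)) = √(I*√1103 + (-½ - 980584/9)*(1/3754520)) = √(I*√1103 - 1961177/18*1/3754520) = √(I*√1103 - 1961177/67581360) = √(-1961177/67581360 + I*√1103)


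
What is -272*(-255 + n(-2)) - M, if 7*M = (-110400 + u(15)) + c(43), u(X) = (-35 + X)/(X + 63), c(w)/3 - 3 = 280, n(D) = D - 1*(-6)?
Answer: 3272965/39 ≈ 83922.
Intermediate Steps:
n(D) = 6 + D (n(D) = D + 6 = 6 + D)
c(w) = 849 (c(w) = 9 + 3*280 = 9 + 840 = 849)
u(X) = (-35 + X)/(63 + X)
M = -610357/39 (M = ((-110400 + (-35 + 15)/(63 + 15)) + 849)/7 = ((-110400 - 20/78) + 849)/7 = ((-110400 + (1/78)*(-20)) + 849)/7 = ((-110400 - 10/39) + 849)/7 = (-4305610/39 + 849)/7 = (1/7)*(-4272499/39) = -610357/39 ≈ -15650.)
-272*(-255 + n(-2)) - M = -272*(-255 + (6 - 2)) - 1*(-610357/39) = -272*(-255 + 4) + 610357/39 = -272*(-251) + 610357/39 = 68272 + 610357/39 = 3272965/39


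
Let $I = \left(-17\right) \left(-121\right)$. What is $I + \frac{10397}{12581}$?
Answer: $\frac{25889514}{12581} \approx 2057.8$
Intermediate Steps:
$I = 2057$
$I + \frac{10397}{12581} = 2057 + \frac{10397}{12581} = \frac{25889514}{12581}$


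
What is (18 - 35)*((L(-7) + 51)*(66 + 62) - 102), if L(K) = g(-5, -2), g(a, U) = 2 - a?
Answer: -124474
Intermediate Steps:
L(K) = 7 (L(K) = 2 - 1*(-5) = 2 + 5 = 7)
(18 - 35)*((L(-7) + 51)*(66 + 62) - 102) = (18 - 35)*((7 + 51)*(66 + 62) - 102) = -17*(58*128 - 102) = -17*(7424 - 102) = -17*7322 = -124474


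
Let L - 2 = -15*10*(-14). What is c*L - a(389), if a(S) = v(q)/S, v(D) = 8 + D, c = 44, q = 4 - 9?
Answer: 35977829/389 ≈ 92488.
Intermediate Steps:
q = -5
L = 2102 (L = 2 - 15*10*(-14) = 2 - 150*(-14) = 2 + 2100 = 2102)
a(S) = 3/S (a(S) = (8 - 5)/S = 3/S)
c*L - a(389) = 44*2102 - 3/389 = 92488 - 3/389 = 35977829/389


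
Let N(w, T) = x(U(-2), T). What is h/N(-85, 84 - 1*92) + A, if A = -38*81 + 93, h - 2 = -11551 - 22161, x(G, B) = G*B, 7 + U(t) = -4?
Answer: -148195/44 ≈ -3368.1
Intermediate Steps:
U(t) = -11 (U(t) = -7 - 4 = -11)
x(G, B) = B*G
N(w, T) = -11*T (N(w, T) = T*(-11) = -11*T)
h = -33710 (h = 2 + (-11551 - 22161) = 2 - 33712 = -33710)
A = -2985 (A = -3078 + 93 = -2985)
h/N(-85, 84 - 1*92) + A = -33710*(-1/(11*(84 - 1*92))) - 2985 = -33710*(-1/(11*(84 - 92))) - 2985 = -33710/((-11*(-8))) - 2985 = -33710/88 - 2985 = -33710*1/88 - 2985 = -16855/44 - 2985 = -148195/44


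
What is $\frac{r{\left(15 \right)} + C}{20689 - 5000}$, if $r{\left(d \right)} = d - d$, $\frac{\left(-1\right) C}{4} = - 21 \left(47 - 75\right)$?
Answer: $- \frac{2352}{15689} \approx -0.14991$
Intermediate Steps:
$C = -2352$ ($C = - 4 \left(- 21 \left(47 - 75\right)\right) = - 4 \left(\left(-21\right) \left(-28\right)\right) = \left(-4\right) 588 = -2352$)
$r{\left(d \right)} = 0$
$\frac{r{\left(15 \right)} + C}{20689 - 5000} = \frac{0 - 2352}{20689 - 5000} = - \frac{2352}{15689}$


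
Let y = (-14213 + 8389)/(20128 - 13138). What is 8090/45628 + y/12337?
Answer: 13411163639/75668448570 ≈ 0.17724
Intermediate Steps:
y = -2912/3495 (y = -5824/6990 = -5824*1/6990 = -2912/3495 ≈ -0.83319)
8090/45628 + y/12337 = 8090/45628 - 2912/3495/12337 = 8090*(1/45628) - 2912/3495*1/12337 = 4045/22814 - 224/3316755 = 13411163639/75668448570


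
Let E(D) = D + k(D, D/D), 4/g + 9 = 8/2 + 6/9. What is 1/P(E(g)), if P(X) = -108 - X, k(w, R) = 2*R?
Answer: -13/1418 ≈ -0.0091678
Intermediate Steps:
g = -12/13 (g = 4/(-9 + (8/2 + 6/9)) = 4/(-9 + (8*(1/2) + 6*(1/9))) = 4/(-9 + (4 + 2/3)) = 4/(-9 + 14/3) = 4/(-13/3) = 4*(-3/13) = -12/13 ≈ -0.92308)
E(D) = 2 + D (E(D) = D + 2*(D/D) = D + 2*1 = D + 2 = 2 + D)
1/P(E(g)) = 1/(-108 - (2 - 12/13)) = 1/(-108 - 1*14/13) = 1/(-108 - 14/13) = 1/(-1418/13) = -13/1418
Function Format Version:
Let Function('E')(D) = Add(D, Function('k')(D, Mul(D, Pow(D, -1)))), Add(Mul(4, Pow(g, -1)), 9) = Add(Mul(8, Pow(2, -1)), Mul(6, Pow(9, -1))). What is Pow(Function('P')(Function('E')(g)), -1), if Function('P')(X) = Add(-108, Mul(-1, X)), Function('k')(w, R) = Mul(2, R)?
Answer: Rational(-13, 1418) ≈ -0.0091678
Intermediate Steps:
g = Rational(-12, 13) (g = Mul(4, Pow(Add(-9, Add(Mul(8, Pow(2, -1)), Mul(6, Pow(9, -1)))), -1)) = Mul(4, Pow(Add(-9, Add(Mul(8, Rational(1, 2)), Mul(6, Rational(1, 9)))), -1)) = Mul(4, Pow(Add(-9, Add(4, Rational(2, 3))), -1)) = Mul(4, Pow(Add(-9, Rational(14, 3)), -1)) = Mul(4, Pow(Rational(-13, 3), -1)) = Mul(4, Rational(-3, 13)) = Rational(-12, 13) ≈ -0.92308)
Function('E')(D) = Add(2, D) (Function('E')(D) = Add(D, Mul(2, Mul(D, Pow(D, -1)))) = Add(D, Mul(2, 1)) = Add(D, 2) = Add(2, D))
Pow(Function('P')(Function('E')(g)), -1) = Pow(Add(-108, Mul(-1, Add(2, Rational(-12, 13)))), -1) = Pow(Add(-108, Mul(-1, Rational(14, 13))), -1) = Pow(Add(-108, Rational(-14, 13)), -1) = Pow(Rational(-1418, 13), -1) = Rational(-13, 1418)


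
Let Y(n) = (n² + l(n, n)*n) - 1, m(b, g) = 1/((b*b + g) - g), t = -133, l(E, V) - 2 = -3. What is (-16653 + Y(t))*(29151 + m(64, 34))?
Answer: 8716382281/256 ≈ 3.4048e+7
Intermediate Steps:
l(E, V) = -1 (l(E, V) = 2 - 3 = -1)
m(b, g) = b⁻² (m(b, g) = 1/((b² + g) - g) = 1/((g + b²) - g) = 1/(b²) = b⁻²)
Y(n) = -1 + n² - n (Y(n) = (n² - n) - 1 = -1 + n² - n)
(-16653 + Y(t))*(29151 + m(64, 34)) = (-16653 + (-1 + (-133)² - 1*(-133)))*(29151 + 64⁻²) = (-16653 + (-1 + 17689 + 133))*(29151 + 1/4096) = (-16653 + 17821)*(119402497/4096) = 1168*(119402497/4096) = 8716382281/256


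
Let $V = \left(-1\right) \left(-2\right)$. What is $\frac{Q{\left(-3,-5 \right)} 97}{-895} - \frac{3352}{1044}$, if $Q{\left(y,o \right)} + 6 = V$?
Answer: $- \frac{648742}{233595} \approx -2.7772$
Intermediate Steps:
$V = 2$
$Q{\left(y,o \right)} = -4$ ($Q{\left(y,o \right)} = -6 + 2 = -4$)
$\frac{Q{\left(-3,-5 \right)} 97}{-895} - \frac{3352}{1044} = \frac{\left(-4\right) 97}{-895} - \frac{3352}{1044} = \left(-388\right) \left(- \frac{1}{895}\right) - \frac{838}{261} = \frac{388}{895} - \frac{838}{261} = - \frac{648742}{233595}$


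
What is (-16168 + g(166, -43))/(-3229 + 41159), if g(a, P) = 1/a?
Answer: -2683887/6296380 ≈ -0.42626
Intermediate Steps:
(-16168 + g(166, -43))/(-3229 + 41159) = (-16168 + 1/166)/(-3229 + 41159) = (-16168 + 1/166)/37930 = -2683887/166*1/37930 = -2683887/6296380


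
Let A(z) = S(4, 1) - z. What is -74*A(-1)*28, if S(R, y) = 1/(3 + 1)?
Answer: -2590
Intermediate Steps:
S(R, y) = ¼ (S(R, y) = 1/4 = ¼)
A(z) = ¼ - z
-74*A(-1)*28 = -74*(¼ - 1*(-1))*28 = -74*(¼ + 1)*28 = -74*5/4*28 = -185/2*28 = -2590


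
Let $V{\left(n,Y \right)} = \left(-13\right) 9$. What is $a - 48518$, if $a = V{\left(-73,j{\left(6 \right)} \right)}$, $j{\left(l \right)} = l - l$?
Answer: $-48635$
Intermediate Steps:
$j{\left(l \right)} = 0$
$V{\left(n,Y \right)} = -117$
$a = -117$
$a - 48518 = -117 - 48518 = -48635$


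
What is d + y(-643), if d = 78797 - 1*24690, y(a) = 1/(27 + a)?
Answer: 33329911/616 ≈ 54107.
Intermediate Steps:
d = 54107 (d = 78797 - 24690 = 54107)
d + y(-643) = 54107 + 1/(27 - 643) = 54107 + 1/(-616) = 54107 - 1/616 = 33329911/616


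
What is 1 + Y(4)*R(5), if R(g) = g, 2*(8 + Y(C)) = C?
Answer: -29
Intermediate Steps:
Y(C) = -8 + C/2
1 + Y(4)*R(5) = 1 + (-8 + (½)*4)*5 = 1 + (-8 + 2)*5 = 1 - 6*5 = 1 - 30 = -29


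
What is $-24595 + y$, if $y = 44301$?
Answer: $19706$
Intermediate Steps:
$-24595 + y = -24595 + 44301 = 19706$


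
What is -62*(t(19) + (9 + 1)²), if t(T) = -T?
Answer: -5022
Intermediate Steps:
-62*(t(19) + (9 + 1)²) = -62*(-1*19 + (9 + 1)²) = -62*(-19 + 10²) = -62*(-19 + 100) = -62*81 = -5022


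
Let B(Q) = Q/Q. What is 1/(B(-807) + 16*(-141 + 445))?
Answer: 1/4865 ≈ 0.00020555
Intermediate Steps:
B(Q) = 1
1/(B(-807) + 16*(-141 + 445)) = 1/(1 + 16*(-141 + 445)) = 1/(1 + 16*304) = 1/(1 + 4864) = 1/4865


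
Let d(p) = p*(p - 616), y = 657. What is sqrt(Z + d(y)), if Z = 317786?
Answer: sqrt(344723) ≈ 587.13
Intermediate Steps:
d(p) = p*(-616 + p)
sqrt(Z + d(y)) = sqrt(317786 + 657*(-616 + 657)) = sqrt(317786 + 657*41) = sqrt(317786 + 26937) = sqrt(344723)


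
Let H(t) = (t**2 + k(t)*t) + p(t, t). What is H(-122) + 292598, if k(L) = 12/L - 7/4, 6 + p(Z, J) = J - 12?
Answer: 615135/2 ≈ 3.0757e+5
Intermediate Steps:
p(Z, J) = -18 + J (p(Z, J) = -6 + (J - 12) = -6 + (-12 + J) = -18 + J)
k(L) = -7/4 + 12/L (k(L) = 12/L - 7*1/4 = 12/L - 7/4 = -7/4 + 12/L)
H(t) = -18 + t + t**2 + t*(-7/4 + 12/t) (H(t) = (t**2 + (-7/4 + 12/t)*t) + (-18 + t) = (t**2 + t*(-7/4 + 12/t)) + (-18 + t) = -18 + t + t**2 + t*(-7/4 + 12/t))
H(-122) + 292598 = (-6 + (-122)**2 - 3/4*(-122)) + 292598 = (-6 + 14884 + 183/2) + 292598 = 29939/2 + 292598 = 615135/2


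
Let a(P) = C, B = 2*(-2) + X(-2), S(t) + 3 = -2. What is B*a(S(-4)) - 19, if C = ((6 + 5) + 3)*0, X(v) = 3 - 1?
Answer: -19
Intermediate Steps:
S(t) = -5 (S(t) = -3 - 2 = -5)
X(v) = 2
B = -2 (B = 2*(-2) + 2 = -4 + 2 = -2)
C = 0 (C = (11 + 3)*0 = 14*0 = 0)
a(P) = 0
B*a(S(-4)) - 19 = -2*0 - 19 = 0 - 19 = -19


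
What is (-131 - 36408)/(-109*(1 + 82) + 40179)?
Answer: -36539/31132 ≈ -1.1737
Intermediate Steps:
(-131 - 36408)/(-109*(1 + 82) + 40179) = -36539/(-109*83 + 40179) = -36539/(-9047 + 40179) = -36539/31132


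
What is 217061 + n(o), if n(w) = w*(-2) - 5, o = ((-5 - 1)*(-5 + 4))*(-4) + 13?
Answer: 217078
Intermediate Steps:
o = -11 (o = -6*(-1)*(-4) + 13 = 6*(-4) + 13 = -24 + 13 = -11)
n(w) = -5 - 2*w (n(w) = -2*w - 5 = -5 - 2*w)
217061 + n(o) = 217061 + (-5 - 2*(-11)) = 217061 + (-5 + 22) = 217061 + 17 = 217078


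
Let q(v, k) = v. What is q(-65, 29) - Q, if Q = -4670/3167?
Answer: -201185/3167 ≈ -63.525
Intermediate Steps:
Q = -4670/3167 ≈ -1.4746
q(-65, 29) - Q = -65 - 1*(-4670/3167) = -65 + 4670/3167 = -201185/3167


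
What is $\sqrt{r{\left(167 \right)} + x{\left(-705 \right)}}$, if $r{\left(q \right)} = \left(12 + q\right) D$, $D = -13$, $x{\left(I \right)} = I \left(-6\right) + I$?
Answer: $\sqrt{1198} \approx 34.612$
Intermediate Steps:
$x{\left(I \right)} = - 5 I$ ($x{\left(I \right)} = - 6 I + I = - 5 I$)
$r{\left(q \right)} = -156 - 13 q$ ($r{\left(q \right)} = \left(12 + q\right) \left(-13\right) = -156 - 13 q$)
$\sqrt{r{\left(167 \right)} + x{\left(-705 \right)}} = \sqrt{\left(-156 - 2171\right) - -3525} = \sqrt{\left(-156 - 2171\right) + 3525} = \sqrt{-2327 + 3525} = \sqrt{1198}$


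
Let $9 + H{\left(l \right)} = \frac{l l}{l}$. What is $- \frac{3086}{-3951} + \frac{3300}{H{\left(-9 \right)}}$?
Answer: $- \frac{721264}{3951} \approx -182.55$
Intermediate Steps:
$H{\left(l \right)} = -9 + l$ ($H{\left(l \right)} = -9 + \frac{l l}{l} = -9 + \frac{l^{2}}{l} = -9 + l$)
$- \frac{3086}{-3951} + \frac{3300}{H{\left(-9 \right)}} = - \frac{3086}{-3951} + \frac{3300}{-9 - 9} = \left(-3086\right) \left(- \frac{1}{3951}\right) + \frac{3300}{-18} = \frac{3086}{3951} + 3300 \left(- \frac{1}{18}\right) = \frac{3086}{3951} - \frac{550}{3} = - \frac{721264}{3951}$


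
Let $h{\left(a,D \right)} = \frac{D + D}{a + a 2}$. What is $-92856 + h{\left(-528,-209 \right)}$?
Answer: $- \frac{6685613}{72} \approx -92856.0$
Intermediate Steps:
$h{\left(a,D \right)} = \frac{2 D}{3 a}$ ($h{\left(a,D \right)} = \frac{2 D}{a + 2 a} = \frac{2 D}{3 a}$)
$-92856 + h{\left(-528,-209 \right)} = -92856 + \frac{2}{3} \left(-209\right) \frac{1}{-528} = -92856 + \frac{2}{3} \left(-209\right) \left(- \frac{1}{528}\right) = -92856 + \frac{19}{72} = - \frac{6685613}{72}$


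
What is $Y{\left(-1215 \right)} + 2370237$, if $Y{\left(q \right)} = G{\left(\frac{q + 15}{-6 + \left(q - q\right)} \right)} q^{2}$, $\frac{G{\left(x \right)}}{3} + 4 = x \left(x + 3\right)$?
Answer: $179788860537$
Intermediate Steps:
$G{\left(x \right)} = -12 + 3 x \left(3 + x\right)$ ($G{\left(x \right)} = -12 + 3 x \left(x + 3\right) = -12 + 3 x \left(3 + x\right)$)
$Y{\left(q \right)} = q^{2} \left(- \frac{69}{2} + 3 \left(- \frac{5}{2} - \frac{q}{6}\right)^{2} - \frac{3 q}{2}\right)$ ($Y{\left(q \right)} = \left(-12 + 3 \left(\frac{q + 15}{-6 + \left(q - q\right)}\right)^{2} + 9 \frac{q + 15}{-6 + \left(q - q\right)}\right) q^{2} = \left(-12 + 3 \left(\frac{15 + q}{-6 + 0}\right)^{2} + 9 \frac{15 + q}{-6 + 0}\right) q^{2} = \left(-12 + 3 \left(\frac{15 + q}{-6}\right)^{2} + 9 \frac{15 + q}{-6}\right) q^{2} = \left(-12 + 3 \left(\left(15 + q\right) \left(- \frac{1}{6}\right)\right)^{2} + 9 \left(15 + q\right) \left(- \frac{1}{6}\right)\right) q^{2} = \left(-12 + 3 \left(- \frac{5}{2} - \frac{q}{6}\right)^{2} + 9 \left(- \frac{5}{2} - \frac{q}{6}\right)\right) q^{2} = \left(-12 + 3 \left(- \frac{5}{2} - \frac{q}{6}\right)^{2} - \left(\frac{45}{2} + \frac{3 q}{2}\right)\right) q^{2} = \left(- \frac{69}{2} + 3 \left(- \frac{5}{2} - \frac{q}{6}\right)^{2} - \frac{3 q}{2}\right) q^{2} = q^{2} \left(- \frac{69}{2} + 3 \left(- \frac{5}{2} - \frac{q}{6}\right)^{2} - \frac{3 q}{2}\right)$)
$Y{\left(-1215 \right)} + 2370237 = \frac{\left(-1215\right)^{2} \left(-189 + \left(-1215\right)^{2} + 12 \left(-1215\right)\right)}{12} + 2370237 = \frac{1}{12} \cdot 1476225 \left(-189 + 1476225 - 14580\right) + 2370237 = \frac{1}{12} \cdot 1476225 \cdot 1461456 + 2370237 = 179786490300 + 2370237 = 179788860537$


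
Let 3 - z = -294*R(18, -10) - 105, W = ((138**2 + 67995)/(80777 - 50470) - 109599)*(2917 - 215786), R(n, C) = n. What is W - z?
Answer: 707050574833326/30307 ≈ 2.3330e+10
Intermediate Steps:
W = 707050738491126/30307 (W = ((19044 + 67995)/30307 - 109599)*(-212869) = (87039*(1/30307) - 109599)*(-212869) = (87039/30307 - 109599)*(-212869) = -3321529854/30307*(-212869) = 707050738491126/30307 ≈ 2.3330e+10)
z = 5400 (z = 3 - (-294*18 - 105) = 3 - (-5292 - 105) = 3 - 1*(-5397) = 3 + 5397 = 5400)
W - z = 707050738491126/30307 - 1*5400 = 707050738491126/30307 - 5400 = 707050574833326/30307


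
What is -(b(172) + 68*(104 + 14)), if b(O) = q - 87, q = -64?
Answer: -7873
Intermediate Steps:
b(O) = -151 (b(O) = -64 - 87 = -151)
-(b(172) + 68*(104 + 14)) = -(-151 + 68*(104 + 14)) = -(-151 + 68*118) = -(-151 + 8024) = -1*7873 = -7873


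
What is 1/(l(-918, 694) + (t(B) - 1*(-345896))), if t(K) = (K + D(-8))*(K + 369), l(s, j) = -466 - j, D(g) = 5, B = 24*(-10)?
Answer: 1/314421 ≈ 3.1804e-6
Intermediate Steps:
B = -240
t(K) = (5 + K)*(369 + K) (t(K) = (K + 5)*(K + 369) = (5 + K)*(369 + K))
1/(l(-918, 694) + (t(B) - 1*(-345896))) = 1/((-466 - 1*694) + ((1845 + (-240)² + 374*(-240)) - 1*(-345896))) = 1/((-466 - 694) + ((1845 + 57600 - 89760) + 345896)) = 1/(-1160 + (-30315 + 345896)) = 1/(-1160 + 315581) = 1/314421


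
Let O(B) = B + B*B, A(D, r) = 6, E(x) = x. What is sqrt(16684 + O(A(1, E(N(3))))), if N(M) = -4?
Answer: sqrt(16726) ≈ 129.33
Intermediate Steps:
O(B) = B + B**2
sqrt(16684 + O(A(1, E(N(3))))) = sqrt(16684 + 6*(1 + 6)) = sqrt(16684 + 6*7) = sqrt(16684 + 42) = sqrt(16726)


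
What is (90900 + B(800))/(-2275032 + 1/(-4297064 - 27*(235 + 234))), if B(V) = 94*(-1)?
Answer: -391349069962/9804766836265 ≈ -0.039914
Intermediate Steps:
B(V) = -94
(90900 + B(800))/(-2275032 + 1/(-4297064 - 27*(235 + 234))) = (90900 - 94)/(-2275032 + 1/(-4297064 - 27*(235 + 234))) = 90806/(-2275032 + 1/(-4297064 - 27*469)) = 90806/(-2275032 + 1/(-4297064 - 12663)) = 90806/(-2275032 + 1/(-4309727)) = 90806/(-2275032 - 1/4309727) = 90806/(-9804766836265/4309727) = 90806*(-4309727/9804766836265) = -391349069962/9804766836265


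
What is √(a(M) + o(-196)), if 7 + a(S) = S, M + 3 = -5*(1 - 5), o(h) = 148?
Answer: √158 ≈ 12.570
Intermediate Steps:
M = 17 (M = -3 - 5*(1 - 5) = -3 - 5*(-4) = -3 + 20 = 17)
a(S) = -7 + S
√(a(M) + o(-196)) = √((-7 + 17) + 148) = √(10 + 148) = √158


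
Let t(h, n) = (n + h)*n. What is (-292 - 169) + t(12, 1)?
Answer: -448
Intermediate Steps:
t(h, n) = n*(h + n) (t(h, n) = (h + n)*n = n*(h + n))
(-292 - 169) + t(12, 1) = (-292 - 169) + 1*(12 + 1) = -461 + 1*13 = -461 + 13 = -448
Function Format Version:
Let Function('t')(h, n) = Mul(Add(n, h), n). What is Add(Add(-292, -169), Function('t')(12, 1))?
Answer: -448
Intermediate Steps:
Function('t')(h, n) = Mul(n, Add(h, n)) (Function('t')(h, n) = Mul(Add(h, n), n) = Mul(n, Add(h, n)))
Add(Add(-292, -169), Function('t')(12, 1)) = Add(Add(-292, -169), Mul(1, Add(12, 1))) = Add(-461, Mul(1, 13)) = Add(-461, 13) = -448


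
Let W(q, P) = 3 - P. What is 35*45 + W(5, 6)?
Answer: 1572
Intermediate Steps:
35*45 + W(5, 6) = 35*45 + (3 - 1*6) = 1575 + (3 - 6) = 1575 - 3 = 1572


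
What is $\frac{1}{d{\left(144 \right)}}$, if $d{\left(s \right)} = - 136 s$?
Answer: $- \frac{1}{19584} \approx -5.1062 \cdot 10^{-5}$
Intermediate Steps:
$\frac{1}{d{\left(144 \right)}} = \frac{1}{\left(-136\right) 144} = \frac{1}{-19584} = - \frac{1}{19584}$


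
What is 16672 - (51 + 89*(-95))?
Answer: 25076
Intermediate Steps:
16672 - (51 + 89*(-95)) = 16672 - (51 - 8455) = 16672 - 1*(-8404) = 16672 + 8404 = 25076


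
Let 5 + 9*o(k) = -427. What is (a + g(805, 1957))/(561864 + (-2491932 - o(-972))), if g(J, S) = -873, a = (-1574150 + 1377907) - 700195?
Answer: 897311/1930020 ≈ 0.46492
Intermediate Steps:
o(k) = -48 (o(k) = -5/9 + (⅑)*(-427) = -5/9 - 427/9 = -48)
a = -896438 (a = -196243 - 700195 = -896438)
(a + g(805, 1957))/(561864 + (-2491932 - o(-972))) = (-896438 - 873)/(561864 + (-2491932 - 1*(-48))) = -897311/(561864 + (-2491932 + 48)) = -897311/(561864 - 2491884) = -897311/(-1930020) = -897311*(-1/1930020) = 897311/1930020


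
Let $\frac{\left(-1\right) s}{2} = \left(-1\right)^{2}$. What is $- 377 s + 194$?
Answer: $948$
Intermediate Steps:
$s = -2$ ($s = - 2 \left(-1\right)^{2} = \left(-2\right) 1 = -2$)
$- 377 s + 194 = \left(-377\right) \left(-2\right) + 194 = 754 + 194 = 948$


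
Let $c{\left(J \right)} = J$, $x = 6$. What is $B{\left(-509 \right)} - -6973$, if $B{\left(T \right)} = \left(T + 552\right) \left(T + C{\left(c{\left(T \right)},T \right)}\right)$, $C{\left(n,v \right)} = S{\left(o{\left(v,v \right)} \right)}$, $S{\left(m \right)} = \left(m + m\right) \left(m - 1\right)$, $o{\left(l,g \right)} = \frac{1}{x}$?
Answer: $- \frac{268667}{18} \approx -14926.0$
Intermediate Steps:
$o{\left(l,g \right)} = \frac{1}{6}$
$S{\left(m \right)} = 2 m \left(-1 + m\right)$
$C{\left(n,v \right)} = - \frac{5}{18}$ ($C{\left(n,v \right)} = 2 \cdot \frac{1}{6} \left(-1 + \frac{1}{6}\right) = 2 \cdot \frac{1}{6} \left(- \frac{5}{6}\right) = - \frac{5}{18}$)
$B{\left(T \right)} = \left(552 + T\right) \left(- \frac{5}{18} + T\right)$ ($B{\left(T \right)} = \left(T + 552\right) \left(T - \frac{5}{18}\right) = \left(552 + T\right) \left(- \frac{5}{18} + T\right)$)
$B{\left(-509 \right)} - -6973 = \left(- \frac{460}{3} + \left(-509\right)^{2} + \frac{9931}{18} \left(-509\right)\right) - -6973 = \left(- \frac{460}{3} + 259081 - \frac{5054879}{18}\right) + 6973 = - \frac{394181}{18} + 6973 = - \frac{268667}{18}$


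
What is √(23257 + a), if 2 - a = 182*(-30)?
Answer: 3*√3191 ≈ 169.47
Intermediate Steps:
a = 5462 (a = 2 - 182*(-30) = 2 - 1*(-5460) = 2 + 5460 = 5462)
√(23257 + a) = √(23257 + 5462) = √28719 = 3*√3191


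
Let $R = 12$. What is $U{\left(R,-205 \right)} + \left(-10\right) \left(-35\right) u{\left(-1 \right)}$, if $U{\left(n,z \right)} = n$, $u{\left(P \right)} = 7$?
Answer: $2462$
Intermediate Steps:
$U{\left(R,-205 \right)} + \left(-10\right) \left(-35\right) u{\left(-1 \right)} = 12 + \left(-10\right) \left(-35\right) 7 = 12 + 350 \cdot 7 = 12 + 2450 = 2462$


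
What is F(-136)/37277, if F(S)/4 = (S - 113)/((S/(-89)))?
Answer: -22161/1267418 ≈ -0.017485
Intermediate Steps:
F(S) = -356*(-113 + S)/S (F(S) = 4*((S - 113)/((S/(-89)))) = 4*((-113 + S)/((S*(-1/89)))) = 4*((-113 + S)/((-S/89))) = 4*((-113 + S)*(-89/S)) = 4*(-89*(-113 + S)/S) = -356*(-113 + S)/S)
F(-136)/37277 = (-356 + 40228/(-136))/37277 = (-356 + 40228*(-1/136))*(1/37277) = (-356 - 10057/34)*(1/37277) = -22161/34*1/37277 = -22161/1267418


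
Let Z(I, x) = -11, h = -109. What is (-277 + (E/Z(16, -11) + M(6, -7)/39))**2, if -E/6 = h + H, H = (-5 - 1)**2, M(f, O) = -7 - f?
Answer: 109537156/1089 ≈ 1.0059e+5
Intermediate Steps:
H = 36 (H = (-6)**2 = 36)
E = 438 (E = -6*(-109 + 36) = -6*(-73) = 438)
(-277 + (E/Z(16, -11) + M(6, -7)/39))**2 = (-277 + (438/(-11) + (-7 - 1*6)/39))**2 = (-277 + (438*(-1/11) + (-7 - 6)*(1/39)))**2 = (-277 + (-438/11 - 13*1/39))**2 = (-277 + (-438/11 - 1/3))**2 = (-277 - 1325/33)**2 = (-10466/33)**2 = 109537156/1089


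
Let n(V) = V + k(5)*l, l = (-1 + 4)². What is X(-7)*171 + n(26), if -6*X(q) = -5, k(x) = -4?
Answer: 265/2 ≈ 132.50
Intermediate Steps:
l = 9 (l = 3² = 9)
n(V) = -36 + V (n(V) = V - 4*9 = V - 36 = -36 + V)
X(q) = ⅚ (X(q) = -⅙*(-5) = ⅚)
X(-7)*171 + n(26) = (⅚)*171 + (-36 + 26) = 285/2 - 10 = 265/2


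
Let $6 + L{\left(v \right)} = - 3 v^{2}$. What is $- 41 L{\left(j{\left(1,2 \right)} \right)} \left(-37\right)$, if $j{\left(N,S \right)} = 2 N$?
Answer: $-27306$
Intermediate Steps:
$L{\left(v \right)} = -6 - 3 v^{2}$
$- 41 L{\left(j{\left(1,2 \right)} \right)} \left(-37\right) = - 41 \left(-6 - 3 \left(2 \cdot 1\right)^{2}\right) \left(-37\right) = - 41 \left(-6 - 3 \cdot 2^{2}\right) \left(-37\right) = - 41 \left(-6 - 12\right) \left(-37\right) = \left(-41\right) \left(-18\right) \left(-37\right) = 738 \left(-37\right) = -27306$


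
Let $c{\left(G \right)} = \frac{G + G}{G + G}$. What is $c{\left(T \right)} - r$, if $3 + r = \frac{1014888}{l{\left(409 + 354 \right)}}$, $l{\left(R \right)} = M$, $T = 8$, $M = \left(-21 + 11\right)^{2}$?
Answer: $- \frac{253622}{25} \approx -10145.0$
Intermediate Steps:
$M = 100$ ($M = \left(-10\right)^{2} = 100$)
$l{\left(R \right)} = 100$
$c{\left(G \right)} = 1$ ($c{\left(G \right)} = \frac{2 G}{2 G} = 2 G \frac{1}{2 G} = 1$)
$r = \frac{253647}{25}$ ($r = -3 + \frac{1014888}{100} = -3 + 1014888 \cdot \frac{1}{100} = -3 + \frac{253722}{25} = \frac{253647}{25} \approx 10146.0$)
$c{\left(T \right)} - r = 1 - \frac{253647}{25} = - \frac{253622}{25}$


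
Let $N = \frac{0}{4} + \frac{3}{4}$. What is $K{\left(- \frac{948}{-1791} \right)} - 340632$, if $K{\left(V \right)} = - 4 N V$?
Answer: $- \frac{67786084}{199} \approx -3.4063 \cdot 10^{5}$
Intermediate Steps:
$N = \frac{3}{4}$ ($N = 0 \cdot \frac{1}{4} + 3 \cdot \frac{1}{4} = 0 + \frac{3}{4} = \frac{3}{4} \approx 0.75$)
$K{\left(V \right)} = - 3 V$ ($K{\left(V \right)} = \left(-4\right) \frac{3}{4} V = - 3 V$)
$K{\left(- \frac{948}{-1791} \right)} - 340632 = - 3 \left(- \frac{948}{-1791}\right) - 340632 = - 3 \left(\left(-948\right) \left(- \frac{1}{1791}\right)\right) - 340632 = \left(-3\right) \frac{316}{597} - 340632 = - \frac{316}{199} - 340632 = - \frac{67786084}{199}$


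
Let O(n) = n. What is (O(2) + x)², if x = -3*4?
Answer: 100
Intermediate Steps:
x = -12
(O(2) + x)² = (2 - 12)² = (-10)² = 100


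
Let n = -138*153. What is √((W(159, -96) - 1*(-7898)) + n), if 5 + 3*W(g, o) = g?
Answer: 7*I*√2418/3 ≈ 114.74*I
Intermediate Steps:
W(g, o) = -5/3 + g/3
n = -21114
√((W(159, -96) - 1*(-7898)) + n) = √(((-5/3 + (⅓)*159) - 1*(-7898)) - 21114) = √(((-5/3 + 53) + 7898) - 21114) = √((154/3 + 7898) - 21114) = √(23848/3 - 21114) = √(-39494/3) = 7*I*√2418/3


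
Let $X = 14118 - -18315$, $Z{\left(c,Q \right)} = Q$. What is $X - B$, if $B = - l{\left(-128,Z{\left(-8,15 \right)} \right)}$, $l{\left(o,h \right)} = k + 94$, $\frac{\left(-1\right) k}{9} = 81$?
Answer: $31798$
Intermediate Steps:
$k = -729$ ($k = \left(-9\right) 81 = -729$)
$l{\left(o,h \right)} = -635$ ($l{\left(o,h \right)} = -729 + 94 = -635$)
$X = 32433$ ($X = 14118 + 18315 = 32433$)
$B = 635$ ($B = \left(-1\right) \left(-635\right) = 635$)
$X - B = 32433 - 635 = 31798$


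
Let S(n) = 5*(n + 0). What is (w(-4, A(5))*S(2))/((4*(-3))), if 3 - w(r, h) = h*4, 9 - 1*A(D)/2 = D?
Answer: 145/6 ≈ 24.167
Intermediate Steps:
A(D) = 18 - 2*D
w(r, h) = 3 - 4*h (w(r, h) = 3 - h*4 = 3 - 4*h)
S(n) = 5*n
(w(-4, A(5))*S(2))/((4*(-3))) = ((3 - 4*(18 - 2*5))*(5*2))/((4*(-3))) = ((3 - 4*(18 - 10))*10)/(-12) = ((3 - 4*8)*10)*(-1/12) = ((3 - 32)*10)*(-1/12) = -29*10*(-1/12) = -290*(-1/12) = 145/6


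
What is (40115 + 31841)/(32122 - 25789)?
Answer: 71956/6333 ≈ 11.362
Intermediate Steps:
(40115 + 31841)/(32122 - 25789) = 71956/6333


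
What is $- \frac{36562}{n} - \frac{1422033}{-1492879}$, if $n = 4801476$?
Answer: $\frac{3386637339355}{3584011344702} \approx 0.94493$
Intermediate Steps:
$- \frac{36562}{n} - \frac{1422033}{-1492879} = - \frac{36562}{4801476} - \frac{1422033}{-1492879} = \left(-36562\right) \frac{1}{4801476} - - \frac{1422033}{1492879} = - \frac{18281}{2400738} + \frac{1422033}{1492879} = \frac{3386637339355}{3584011344702}$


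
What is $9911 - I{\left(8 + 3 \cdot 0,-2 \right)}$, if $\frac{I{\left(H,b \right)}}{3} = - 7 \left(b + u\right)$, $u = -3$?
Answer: $9806$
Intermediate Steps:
$I{\left(H,b \right)} = 63 - 21 b$ ($I{\left(H,b \right)} = 3 \left(- 7 \left(b - 3\right)\right) = 3 \left(- 7 \left(-3 + b\right)\right) = 3 \left(21 - 7 b\right) = 63 - 21 b$)
$9911 - I{\left(8 + 3 \cdot 0,-2 \right)} = 9911 - \left(63 - -42\right) = 9911 - \left(63 + 42\right) = 9911 - 105 = 9806$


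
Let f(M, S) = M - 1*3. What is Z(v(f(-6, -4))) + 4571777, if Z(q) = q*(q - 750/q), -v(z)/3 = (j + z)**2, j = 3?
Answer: 4582691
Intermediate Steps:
f(M, S) = -3 + M (f(M, S) = M - 3 = -3 + M)
v(z) = -3*(3 + z)**2
Z(v(f(-6, -4))) + 4571777 = (-750 + (-3*(3 + (-3 - 6))**2)**2) + 4571777 = (-750 + (-3*(3 - 9)**2)**2) + 4571777 = (-750 + (-3*(-6)**2)**2) + 4571777 = (-750 + (-3*36)**2) + 4571777 = (-750 + (-108)**2) + 4571777 = (-750 + 11664) + 4571777 = 10914 + 4571777 = 4582691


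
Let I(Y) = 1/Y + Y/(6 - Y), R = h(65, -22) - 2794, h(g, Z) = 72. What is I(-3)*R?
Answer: 5444/3 ≈ 1814.7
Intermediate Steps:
R = -2722 (R = 72 - 2794 = -2722)
I(Y) = 1/Y + Y/(6 - Y)
I(-3)*R = ((-6 - 3 - 1*(-3)²)/((-3)*(-6 - 3)))*(-2722) = -⅓*(-6 - 3 - 1*9)/(-9)*(-2722) = -⅓*(-⅑)*(-6 - 3 - 9)*(-2722) = -⅓*(-⅑)*(-18)*(-2722) = -⅔*(-2722) = 5444/3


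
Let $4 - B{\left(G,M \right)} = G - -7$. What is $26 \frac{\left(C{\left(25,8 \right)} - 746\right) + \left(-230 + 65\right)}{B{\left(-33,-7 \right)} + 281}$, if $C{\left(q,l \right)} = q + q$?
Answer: $- \frac{22386}{311} \approx -71.981$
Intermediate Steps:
$C{\left(q,l \right)} = 2 q$
$B{\left(G,M \right)} = -3 - G$ ($B{\left(G,M \right)} = 4 - \left(G - -7\right) = 4 - \left(G + 7\right) = 4 - \left(7 + G\right) = -3 - G$)
$26 \frac{\left(C{\left(25,8 \right)} - 746\right) + \left(-230 + 65\right)}{B{\left(-33,-7 \right)} + 281} = 26 \frac{\left(2 \cdot 25 - 746\right) + \left(-230 + 65\right)}{\left(-3 - -33\right) + 281} = 26 \frac{\left(50 - 746\right) - 165}{\left(-3 + 33\right) + 281} = 26 \frac{-696 - 165}{30 + 281} = 26 \left(- \frac{861}{311}\right) = - \frac{22386}{311}$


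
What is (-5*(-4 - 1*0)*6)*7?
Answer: 840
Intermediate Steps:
(-5*(-4 - 1*0)*6)*7 = (-5*(-4 + 0)*6)*7 = (-5*(-4)*6)*7 = (20*6)*7 = 120*7 = 840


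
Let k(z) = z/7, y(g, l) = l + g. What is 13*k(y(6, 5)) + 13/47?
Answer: 6812/329 ≈ 20.705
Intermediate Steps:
y(g, l) = g + l
k(z) = z/7 (k(z) = z*(1/7) = z/7)
13*k(y(6, 5)) + 13/47 = 13*((6 + 5)/7) + 13/47 = 13*((1/7)*11) + 13*(1/47) = 13*(11/7) + 13/47 = 143/7 + 13/47 = 6812/329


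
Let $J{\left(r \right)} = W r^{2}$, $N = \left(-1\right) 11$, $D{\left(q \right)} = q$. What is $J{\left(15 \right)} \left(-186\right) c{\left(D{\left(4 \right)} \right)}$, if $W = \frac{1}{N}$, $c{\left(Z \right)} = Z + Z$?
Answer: $\frac{334800}{11} \approx 30436.0$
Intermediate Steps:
$c{\left(Z \right)} = 2 Z$
$N = -11$
$W = - \frac{1}{11}$ ($W = \frac{1}{-11} = - \frac{1}{11} \approx -0.090909$)
$J{\left(r \right)} = - \frac{r^{2}}{11}$
$J{\left(15 \right)} \left(-186\right) c{\left(D{\left(4 \right)} \right)} = - \frac{15^{2}}{11} \left(-186\right) 2 \cdot 4 = \left(- \frac{1}{11}\right) 225 \left(-186\right) 8 = \left(- \frac{225}{11}\right) \left(-186\right) 8 = \frac{41850}{11} \cdot 8 = \frac{334800}{11}$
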